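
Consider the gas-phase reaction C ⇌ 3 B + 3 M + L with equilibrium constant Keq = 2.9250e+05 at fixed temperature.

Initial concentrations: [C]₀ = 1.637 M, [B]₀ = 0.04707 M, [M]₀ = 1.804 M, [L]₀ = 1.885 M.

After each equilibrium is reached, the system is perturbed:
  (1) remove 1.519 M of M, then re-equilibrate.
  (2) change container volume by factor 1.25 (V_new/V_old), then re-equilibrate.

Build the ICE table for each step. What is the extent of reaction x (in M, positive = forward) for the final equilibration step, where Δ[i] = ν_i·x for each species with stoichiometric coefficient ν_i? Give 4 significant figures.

Q₀ = 7.0503e-04 vs Keq = 2.9250e+05 ⇒ Q<K, forward
Step 1:
                    C           B           M           L
  Initial       1.637     0.04707       1.804       1.885
  Change       -1.429       4.286       4.286       1.429
  Equil        0.2082       4.333        6.09       3.314
  solve Keq expr → x = 1.429; check Q = 2.9250e+05
Then remove 1.519 M of M.
Step 2:
                    C           B           M           L
  Initial      0.2082       4.333       4.571       3.314
  Change     -0.08307      0.2492      0.2492     0.08307
  Equil        0.1252       4.583        4.82       3.397
  solve Keq expr → x = 0.08307; check Q = 2.9250e+05
Then change container volume by factor 1.25 (V_new/V_old).
Step 3:
                    C           B           M           L
  Initial      0.1001       3.666       3.856       2.717
  Change     -0.06393      0.1918      0.1918     0.06393
  Equil       0.03622       3.858       4.048       2.781
  solve Keq expr → x = 0.06393; check Q = 2.9250e+05

x = 0.06393 M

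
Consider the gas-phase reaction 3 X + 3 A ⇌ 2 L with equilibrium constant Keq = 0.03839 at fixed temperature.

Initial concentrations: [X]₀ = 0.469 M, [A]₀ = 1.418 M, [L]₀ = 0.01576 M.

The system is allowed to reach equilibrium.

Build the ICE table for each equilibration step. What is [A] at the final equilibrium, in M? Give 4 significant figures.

Q₀ = 8.4443e-04 vs Keq = 0.03839 ⇒ Q<K, forward
Step 1:
                   X          A          L
  I            0.469      1.418    0.01576
  C         -0.08435   -0.08435    0.05623
  E           0.3847      1.334    0.07199
  solve Keq expr → x = 0.02812; check Q = 0.03839

[A]_eq = 1.334 M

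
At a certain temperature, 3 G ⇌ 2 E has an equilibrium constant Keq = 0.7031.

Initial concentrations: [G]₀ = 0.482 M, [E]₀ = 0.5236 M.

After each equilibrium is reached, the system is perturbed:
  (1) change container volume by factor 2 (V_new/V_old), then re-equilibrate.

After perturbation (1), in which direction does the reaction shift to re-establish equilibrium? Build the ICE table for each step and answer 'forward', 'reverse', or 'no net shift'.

Direction: reverse

Q₀ = 2.448 vs Keq = 0.7031 ⇒ Q>K, reverse
Step 1:
                  G         E
  Initial     0.482    0.5236
  Change     0.1514   -0.1009
  Equil      0.6334    0.4227
  solve Keq expr → x = -0.05046; check Q = 0.7031
Then change container volume by factor 2 (V_new/V_old).
Step 2:
                  G         E
  Initial    0.3167    0.2113
  Change    0.04426   -0.0295
  Equil      0.3609    0.1818
  solve Keq expr → x = -0.01475; check Q = 0.7031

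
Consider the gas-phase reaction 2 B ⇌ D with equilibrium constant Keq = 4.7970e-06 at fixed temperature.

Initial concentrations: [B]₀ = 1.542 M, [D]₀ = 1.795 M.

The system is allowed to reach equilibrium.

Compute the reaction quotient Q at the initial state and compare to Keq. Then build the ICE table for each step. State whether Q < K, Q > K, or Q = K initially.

Q₀ = 0.7549 vs Keq = 4.7970e-06 ⇒ Q>K, reverse
Step 1:
                  B         D
  Initial     1.542     1.795
  Change       3.59    -1.795
  Equil       5.132 1.2633e-04
  solve Keq expr → x = -1.795; check Q = 4.7970e-06

Q₀ = 0.7549; Q > K (proceeds reverse)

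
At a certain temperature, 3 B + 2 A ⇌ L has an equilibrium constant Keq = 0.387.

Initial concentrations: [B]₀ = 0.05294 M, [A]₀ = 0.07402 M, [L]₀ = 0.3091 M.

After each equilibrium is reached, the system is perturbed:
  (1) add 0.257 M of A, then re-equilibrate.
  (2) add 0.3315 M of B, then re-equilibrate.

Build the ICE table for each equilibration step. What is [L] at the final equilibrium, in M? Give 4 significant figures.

[L]_eq = 0.1344 M

Q₀ = 3.8023e+05 vs Keq = 0.387 ⇒ Q>K, reverse
Step 1:
                   B          A          L
  init       0.05294    0.07402     0.3091
  Δ           0.7405     0.4936    -0.2468
  eq          0.7934     0.5677    0.06228
  solve Keq expr → x = -0.2468; check Q = 0.387
Then add 0.257 M of A.
Step 2:
                   B          A          L
  init        0.7934     0.8247    0.06228
  Δ          -0.0736   -0.04907    0.02453
  eq          0.7198     0.7756    0.08682
  solve Keq expr → x = 0.02453; check Q = 0.387
Then add 0.3315 M of B.
Step 3:
                   B          A          L
  init         1.051     0.7756    0.08682
  Δ          -0.1427   -0.09515    0.04757
  eq          0.9086     0.6804     0.1344
  solve Keq expr → x = 0.04757; check Q = 0.387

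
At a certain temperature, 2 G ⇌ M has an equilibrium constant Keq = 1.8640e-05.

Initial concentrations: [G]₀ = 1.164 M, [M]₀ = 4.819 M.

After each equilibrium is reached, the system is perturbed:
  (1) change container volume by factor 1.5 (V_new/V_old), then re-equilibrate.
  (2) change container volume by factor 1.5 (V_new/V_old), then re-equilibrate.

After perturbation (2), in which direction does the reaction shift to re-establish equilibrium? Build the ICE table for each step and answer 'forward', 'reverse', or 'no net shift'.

Q₀ = 3.557 vs Keq = 1.8640e-05 ⇒ Q>K, reverse
Step 1:
                   G          M
  Initial      1.164      4.819
  Change       9.634     -4.817
  Equil         10.8   0.002173
  solve Keq expr → x = -4.817; check Q = 1.8640e-05
Then change container volume by factor 1.5 (V_new/V_old).
Step 2:
                   G          M
  Initial      7.198   0.001449
  Change  9.6536e-04 -4.8268e-04
  Equil        7.199 9.6614e-04
  solve Keq expr → x = -4.8268e-04; check Q = 1.8640e-05
Then change container volume by factor 1.5 (V_new/V_old).
Step 3:
                   G          M
  Initial        4.8 6.4409e-04
  Change  4.2924e-04 -2.1462e-04
  Equil          4.8 4.2947e-04
  solve Keq expr → x = -2.1462e-04; check Q = 1.8640e-05

Direction: reverse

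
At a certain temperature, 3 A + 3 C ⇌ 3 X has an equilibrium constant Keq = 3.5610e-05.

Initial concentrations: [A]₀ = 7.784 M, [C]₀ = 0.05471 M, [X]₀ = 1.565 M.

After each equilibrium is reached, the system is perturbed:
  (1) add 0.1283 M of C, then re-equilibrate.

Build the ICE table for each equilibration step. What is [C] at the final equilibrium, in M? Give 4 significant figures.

[C]_eq = 1.35 M

Q₀ = 49.63 vs Keq = 3.5610e-05 ⇒ Q>K, reverse
Step 1:
                  A         C         X
  init        7.784   0.05471     1.565
  Δ           1.196     1.196    -1.196
  eq           8.98      1.25    0.3694
  solve Keq expr → x = -0.3985; check Q = 3.5610e-05
Then add 0.1283 M of C.
Step 2:
                  A         C         X
  init         8.98     1.379    0.3694
  Δ        -0.02829  -0.02829   0.02829
  eq          8.951      1.35    0.3977
  solve Keq expr → x = 0.00943; check Q = 3.5610e-05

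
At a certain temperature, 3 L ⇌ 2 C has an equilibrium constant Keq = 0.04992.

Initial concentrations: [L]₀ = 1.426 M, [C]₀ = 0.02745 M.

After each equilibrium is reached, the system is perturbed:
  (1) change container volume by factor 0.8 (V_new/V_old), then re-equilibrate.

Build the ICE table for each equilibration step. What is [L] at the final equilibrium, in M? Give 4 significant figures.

Q₀ = 2.5985e-04 vs Keq = 0.04992 ⇒ Q<K, forward
Step 1:
                    L           C
  I             1.426     0.02745
  C           -0.3388      0.2258
  E             1.087      0.2533
  solve Keq expr → x = 0.1129; check Q = 0.04992
Then change container volume by factor 0.8 (V_new/V_old).
Step 2:
                    L           C
  I             1.359      0.3166
  C          -0.03543     0.02362
  E             1.324      0.3402
  solve Keq expr → x = 0.01181; check Q = 0.04992

[L]_eq = 1.324 M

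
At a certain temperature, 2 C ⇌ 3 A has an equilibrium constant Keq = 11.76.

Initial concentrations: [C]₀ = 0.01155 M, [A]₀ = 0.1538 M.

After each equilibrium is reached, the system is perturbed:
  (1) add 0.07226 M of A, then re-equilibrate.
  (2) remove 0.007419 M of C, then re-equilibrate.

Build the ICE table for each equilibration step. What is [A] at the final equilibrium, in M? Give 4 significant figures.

Q₀ = 27.27 vs Keq = 11.76 ⇒ Q>K, reverse
Step 1:
                    C           A
  init        0.01155      0.1538
  Δ          0.004814   -0.007222
  eq          0.01636      0.1466
  solve Keq expr → x = -0.002407; check Q = 11.76
Then add 0.07226 M of A.
Step 2:
                    C           A
  init        0.01636      0.2188
  Δ           0.01036    -0.01555
  eq          0.02673      0.2033
  solve Keq expr → x = -0.005182; check Q = 11.76
Then remove 0.007419 M of C.
Step 3:
                    C           A
  init        0.01931      0.2033
  Δ          0.005739   -0.008609
  eq          0.02505      0.1947
  solve Keq expr → x = -0.00287; check Q = 11.76

[A]_eq = 0.1947 M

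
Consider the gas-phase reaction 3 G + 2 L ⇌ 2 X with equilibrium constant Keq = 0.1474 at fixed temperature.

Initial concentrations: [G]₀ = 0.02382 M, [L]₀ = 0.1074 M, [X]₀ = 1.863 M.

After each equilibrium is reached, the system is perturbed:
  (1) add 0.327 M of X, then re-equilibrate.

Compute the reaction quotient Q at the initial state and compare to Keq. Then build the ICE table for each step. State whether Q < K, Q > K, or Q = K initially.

Q₀ = 2.2263e+07; Q > K (proceeds reverse)

Q₀ = 2.2263e+07 vs Keq = 0.1474 ⇒ Q>K, reverse
Step 1:
                  G         L         X
  Initial   0.02382    0.1074     1.863
  Change      1.532     1.022    -1.022
  Equil       1.556     1.129    0.8414
  solve Keq expr → x = -0.5108; check Q = 0.1474
Then add 0.327 M of X.
Step 2:
                  G         L         X
  Initial     1.556     1.129     1.168
  Change     0.1578    0.1052   -0.1052
  Equil       1.714     1.234     1.063
  solve Keq expr → x = -0.0526; check Q = 0.1474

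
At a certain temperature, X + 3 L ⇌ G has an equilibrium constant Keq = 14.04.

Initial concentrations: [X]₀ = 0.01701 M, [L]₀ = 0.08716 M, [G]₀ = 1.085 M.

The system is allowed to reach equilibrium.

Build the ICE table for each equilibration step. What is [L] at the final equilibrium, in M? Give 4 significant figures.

Q₀ = 9.6333e+04 vs Keq = 14.04 ⇒ Q>K, reverse
Step 1:
                    X           L           G
  I           0.01701     0.08716       1.085
  C            0.1942      0.5826     -0.1942
  E            0.2112      0.6697      0.8908
  solve Keq expr → x = -0.1942; check Q = 14.04

[L]_eq = 0.6697 M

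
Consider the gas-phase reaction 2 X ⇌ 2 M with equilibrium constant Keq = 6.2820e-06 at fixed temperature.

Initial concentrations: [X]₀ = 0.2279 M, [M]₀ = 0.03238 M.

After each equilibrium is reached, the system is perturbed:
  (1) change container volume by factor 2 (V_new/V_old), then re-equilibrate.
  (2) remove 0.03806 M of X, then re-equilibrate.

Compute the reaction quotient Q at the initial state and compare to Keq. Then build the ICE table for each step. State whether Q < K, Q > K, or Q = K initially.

Q₀ = 0.02019; Q > K (proceeds reverse)

Q₀ = 0.02019 vs Keq = 6.2820e-06 ⇒ Q>K, reverse
Step 1:
                    X           M
  I            0.2279     0.03238
  C           0.03173    -0.03173
  E            0.2596  6.5073e-04
  solve Keq expr → x = -0.01586; check Q = 6.2820e-06
Then change container volume by factor 2 (V_new/V_old).
Step 2:
                    X           M
  I            0.1298  3.2537e-04
  C                 0           0
  E            0.1298  3.2537e-04
  solve Keq expr → x = 0; check Q = 6.2820e-06
Then remove 0.03806 M of X.
Step 3:
                    X           M
  I           0.09175  3.2537e-04
  C        9.5155e-05 -9.5155e-05
  E           0.09185  2.3021e-04
  solve Keq expr → x = -4.7577e-05; check Q = 6.2820e-06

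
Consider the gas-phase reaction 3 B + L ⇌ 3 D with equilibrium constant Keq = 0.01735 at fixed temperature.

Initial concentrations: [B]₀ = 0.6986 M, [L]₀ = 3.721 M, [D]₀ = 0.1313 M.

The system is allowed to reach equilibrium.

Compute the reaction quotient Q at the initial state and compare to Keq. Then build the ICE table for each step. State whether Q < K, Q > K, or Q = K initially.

Q₀ = 0.001784; Q < K (proceeds forward)

Q₀ = 0.001784 vs Keq = 0.01735 ⇒ Q<K, forward
Step 1:
                   B          L          D
  Initial     0.6986      3.721     0.1313
  Change     -0.1058   -0.03526     0.1058
  Equil       0.5928      3.686     0.2371
  solve Keq expr → x = 0.03526; check Q = 0.01735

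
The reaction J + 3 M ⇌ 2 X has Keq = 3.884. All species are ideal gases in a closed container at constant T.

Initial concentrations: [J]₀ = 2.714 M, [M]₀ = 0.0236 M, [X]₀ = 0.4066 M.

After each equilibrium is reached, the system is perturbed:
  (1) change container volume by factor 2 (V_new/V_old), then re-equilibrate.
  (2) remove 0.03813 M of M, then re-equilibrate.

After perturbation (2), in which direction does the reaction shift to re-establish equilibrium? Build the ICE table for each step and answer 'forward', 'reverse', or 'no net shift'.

Q₀ = 4634 vs Keq = 3.884 ⇒ Q>K, reverse
Step 1:
                    J           M           X
  init          2.714      0.0236      0.4066
  Δ           0.05828      0.1748     -0.1166
  eq            2.772      0.1984        0.29
  solve Keq expr → x = -0.05828; check Q = 3.884
Then change container volume by factor 2 (V_new/V_old).
Step 2:
                    J           M           X
  init          1.386     0.09921       0.145
  Δ           0.01287     0.03862    -0.02574
  eq            1.399      0.1378      0.1193
  solve Keq expr → x = -0.01287; check Q = 3.884
Then remove 0.03813 M of M.
Step 3:
                    J           M           X
  init          1.399      0.0997      0.1193
  Δ          0.008274     0.02482    -0.01655
  eq            1.407      0.1245      0.1027
  solve Keq expr → x = -0.008274; check Q = 3.884

Direction: reverse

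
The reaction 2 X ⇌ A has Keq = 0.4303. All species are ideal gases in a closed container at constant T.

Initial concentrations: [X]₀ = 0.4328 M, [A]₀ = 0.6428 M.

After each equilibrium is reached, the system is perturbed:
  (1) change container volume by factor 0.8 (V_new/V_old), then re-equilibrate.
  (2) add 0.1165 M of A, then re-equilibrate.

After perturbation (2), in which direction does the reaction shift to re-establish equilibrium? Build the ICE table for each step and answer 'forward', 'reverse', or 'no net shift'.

Q₀ = 3.432 vs Keq = 0.4303 ⇒ Q>K, reverse
Step 1:
                    X           A
  Initial      0.4328      0.6428
  Change       0.5141      -0.257
  Equil        0.9469      0.3858
  solve Keq expr → x = -0.257; check Q = 0.4303
Then change container volume by factor 0.8 (V_new/V_old).
Step 2:
                    X           A
  Initial       1.184      0.4822
  Change     -0.08126     0.04063
  Equil         1.102      0.5228
  solve Keq expr → x = 0.04063; check Q = 0.4303
Then add 0.1165 M of A.
Step 3:
                    X           A
  Initial       1.102      0.6393
  Change      0.07859    -0.03929
  Equil         1.181      0.6001
  solve Keq expr → x = -0.03929; check Q = 0.4303

Direction: reverse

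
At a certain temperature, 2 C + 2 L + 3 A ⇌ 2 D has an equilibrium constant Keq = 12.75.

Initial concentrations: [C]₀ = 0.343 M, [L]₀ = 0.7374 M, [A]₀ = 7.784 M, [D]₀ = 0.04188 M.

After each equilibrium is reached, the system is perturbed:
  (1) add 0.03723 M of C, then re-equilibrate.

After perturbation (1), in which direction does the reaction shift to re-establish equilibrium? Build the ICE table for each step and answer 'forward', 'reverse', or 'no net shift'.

Q₀ = 5.8131e-05 vs Keq = 12.75 ⇒ Q<K, forward
Step 1:
                   C          L          A          D
  Initial      0.343     0.7374      7.784    0.04188
  Change       -0.33      -0.33     -0.495       0.33
  Equil      0.01299     0.4074      7.289     0.3719
  solve Keq expr → x = 0.165; check Q = 12.75
Then add 0.03723 M of C.
Step 2:
                   C          L          A          D
  Initial    0.05022     0.4074      7.289     0.3719
  Change    -0.03454   -0.03454   -0.05181    0.03454
  Equil      0.01568     0.3728      7.237     0.4064
  solve Keq expr → x = 0.01727; check Q = 12.75

Direction: forward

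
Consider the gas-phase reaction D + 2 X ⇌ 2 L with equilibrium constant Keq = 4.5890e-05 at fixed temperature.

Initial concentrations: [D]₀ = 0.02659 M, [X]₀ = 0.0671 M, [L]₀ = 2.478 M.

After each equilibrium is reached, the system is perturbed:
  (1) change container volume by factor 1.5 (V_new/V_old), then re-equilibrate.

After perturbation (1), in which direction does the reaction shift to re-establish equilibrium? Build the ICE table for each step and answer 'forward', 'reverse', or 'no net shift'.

Direction: reverse

Q₀ = 5.1291e+04 vs Keq = 4.5890e-05 ⇒ Q>K, reverse
Step 1:
                    D           X           L
  I           0.02659      0.0671       2.478
  C             1.229       2.459      -2.459
  E             1.256       2.526     0.01918
  solve Keq expr → x = -1.229; check Q = 4.5890e-05
Then change container volume by factor 1.5 (V_new/V_old).
Step 2:
                    D           X           L
  I            0.8373       1.684     0.01278
  C          0.001162    0.002324   -0.002324
  E            0.8385       1.686     0.01046
  solve Keq expr → x = -0.001162; check Q = 4.5890e-05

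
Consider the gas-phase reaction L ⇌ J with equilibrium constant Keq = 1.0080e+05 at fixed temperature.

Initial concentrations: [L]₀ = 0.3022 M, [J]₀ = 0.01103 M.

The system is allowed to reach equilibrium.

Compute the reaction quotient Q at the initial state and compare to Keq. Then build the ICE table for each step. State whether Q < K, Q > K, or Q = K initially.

Q₀ = 0.0365; Q < K (proceeds forward)

Q₀ = 0.0365 vs Keq = 1.0080e+05 ⇒ Q<K, forward
Step 1:
                    L           J
  init         0.3022     0.01103
  Δ           -0.3022      0.3022
  eq       3.1074e-06      0.3132
  solve Keq expr → x = 0.3022; check Q = 1.0080e+05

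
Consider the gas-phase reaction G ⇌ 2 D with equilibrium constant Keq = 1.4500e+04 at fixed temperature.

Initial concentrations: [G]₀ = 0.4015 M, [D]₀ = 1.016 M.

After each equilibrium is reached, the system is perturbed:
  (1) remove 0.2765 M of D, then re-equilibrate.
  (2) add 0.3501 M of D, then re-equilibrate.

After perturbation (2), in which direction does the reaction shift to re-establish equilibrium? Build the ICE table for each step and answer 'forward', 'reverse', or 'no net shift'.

Direction: reverse

Q₀ = 2.571 vs Keq = 1.4500e+04 ⇒ Q<K, forward
Step 1:
                  G         D
  I          0.4015     1.016
  C         -0.4013    0.8025
  E       2.2808e-04     1.819
  solve Keq expr → x = 0.4013; check Q = 1.4500e+04
Then remove 0.2765 M of D.
Step 2:
                  G         D
  I       2.2808e-04     1.542
  C       -6.4056e-05 1.2811e-04
  E       1.6402e-04     1.542
  solve Keq expr → x = 6.4056e-05; check Q = 1.4500e+04
Then add 0.3501 M of D.
Step 3:
                  G         D
  I       1.6402e-04     1.892
  C       8.2881e-05 -1.6576e-04
  E       2.4690e-04     1.892
  solve Keq expr → x = -8.2881e-05; check Q = 1.4500e+04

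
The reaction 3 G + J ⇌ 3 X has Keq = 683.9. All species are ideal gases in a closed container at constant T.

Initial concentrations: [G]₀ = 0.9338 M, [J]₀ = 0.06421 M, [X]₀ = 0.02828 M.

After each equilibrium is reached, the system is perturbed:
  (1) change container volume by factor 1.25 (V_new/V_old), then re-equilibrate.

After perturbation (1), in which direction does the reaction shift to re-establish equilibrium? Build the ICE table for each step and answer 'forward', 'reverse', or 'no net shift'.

Q₀ = 4.3259e-04 vs Keq = 683.9 ⇒ Q<K, forward
Step 1:
                  G         J         X
  Initial    0.9338   0.06421   0.02828
  Change    -0.1925  -0.06417    0.1925
  Equil      0.7413 3.8638e-05    0.2208
  solve Keq expr → x = 0.06417; check Q = 683.9
Then change container volume by factor 1.25 (V_new/V_old).
Step 2:
                  G         J         X
  Initial     0.593 3.0910e-05    0.1766
  Change  2.3124e-05 7.7079e-06 -2.3124e-05
  Equil      0.5931 3.8618e-05    0.1766
  solve Keq expr → x = -7.7079e-06; check Q = 683.9

Direction: reverse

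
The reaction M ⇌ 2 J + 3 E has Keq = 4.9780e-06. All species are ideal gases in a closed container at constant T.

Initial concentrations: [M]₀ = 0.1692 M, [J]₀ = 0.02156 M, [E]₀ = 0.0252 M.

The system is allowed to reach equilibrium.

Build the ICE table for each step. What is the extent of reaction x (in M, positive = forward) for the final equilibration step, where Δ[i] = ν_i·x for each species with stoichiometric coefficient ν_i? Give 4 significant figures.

Q₀ = 4.3964e-08 vs Keq = 4.9780e-06 ⇒ Q<K, forward
Step 1:
                   M          J          E
  Initial     0.1692    0.02156     0.0252
  Change    -0.01416    0.02833    0.04249
  Equil        0.155    0.04989    0.06769
  solve Keq expr → x = 0.01416; check Q = 4.9780e-06

x = 0.01416 M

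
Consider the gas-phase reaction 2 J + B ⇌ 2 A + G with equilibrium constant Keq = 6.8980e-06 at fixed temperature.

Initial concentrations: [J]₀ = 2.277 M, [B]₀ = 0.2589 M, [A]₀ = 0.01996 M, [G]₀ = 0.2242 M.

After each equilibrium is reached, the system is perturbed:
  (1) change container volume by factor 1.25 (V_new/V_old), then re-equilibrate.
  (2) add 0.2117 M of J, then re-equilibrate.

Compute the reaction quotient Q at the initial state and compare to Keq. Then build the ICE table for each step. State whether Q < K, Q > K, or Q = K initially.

Q₀ = 6.6542e-05; Q > K (proceeds reverse)

Q₀ = 6.6542e-05 vs Keq = 6.8980e-06 ⇒ Q>K, reverse
Step 1:
                   J          B          A          G
  Initial      2.277     0.2589    0.01996     0.2242
  Change     0.01331   0.006657   -0.01331  -0.006657
  Equil         2.29     0.2656   0.006646     0.2175
  solve Keq expr → x = -0.006657; check Q = 6.8980e-06
Then change container volume by factor 1.25 (V_new/V_old).
Step 2:
                   J          B          A          G
  Initial      1.832     0.2124   0.005317      0.174
  Change           0          0          0          0
  Equil        1.832     0.2124   0.005317      0.174
  solve Keq expr → x = 0; check Q = 6.8980e-06
Then add 0.2117 M of J.
Step 3:
                   J          B          A          G
  Initial      2.044     0.2124   0.005317      0.174
  Change  -6.0322e-04 -3.0161e-04 6.0322e-04 3.0161e-04
  Equil        2.043     0.2121    0.00592     0.1743
  solve Keq expr → x = 3.0161e-04; check Q = 6.8980e-06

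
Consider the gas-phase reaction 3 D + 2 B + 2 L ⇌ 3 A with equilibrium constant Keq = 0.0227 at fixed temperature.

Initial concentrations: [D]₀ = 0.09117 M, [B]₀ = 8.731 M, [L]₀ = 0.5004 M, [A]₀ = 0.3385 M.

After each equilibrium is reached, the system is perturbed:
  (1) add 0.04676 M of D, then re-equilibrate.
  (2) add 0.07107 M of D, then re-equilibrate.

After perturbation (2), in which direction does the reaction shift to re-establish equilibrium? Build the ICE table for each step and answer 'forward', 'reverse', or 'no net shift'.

Direction: forward

Q₀ = 2.681 vs Keq = 0.0227 ⇒ Q>K, reverse
Step 1:
                   D          B          L          A
  Initial    0.09117      8.731     0.5004     0.3385
  Change      0.1405    0.09368    0.09368    -0.1405
  Equil       0.2317      8.825     0.5941      0.198
  solve Keq expr → x = -0.04684; check Q = 0.0227
Then add 0.04676 M of D.
Step 2:
                   D          B          L          A
  Initial     0.2785      8.825     0.5941      0.198
  Change    -0.01967   -0.01311   -0.01311    0.01967
  Equil       0.2588      8.812      0.581     0.2176
  solve Keq expr → x = 0.006556; check Q = 0.0227
Then add 0.07107 M of D.
Step 3:
                   D          B          L          A
  Initial     0.3299      8.812      0.581     0.2176
  Change    -0.02918   -0.01946   -0.01946    0.02918
  Equil       0.3007      8.792     0.5615     0.2468
  solve Keq expr → x = 0.009728; check Q = 0.0227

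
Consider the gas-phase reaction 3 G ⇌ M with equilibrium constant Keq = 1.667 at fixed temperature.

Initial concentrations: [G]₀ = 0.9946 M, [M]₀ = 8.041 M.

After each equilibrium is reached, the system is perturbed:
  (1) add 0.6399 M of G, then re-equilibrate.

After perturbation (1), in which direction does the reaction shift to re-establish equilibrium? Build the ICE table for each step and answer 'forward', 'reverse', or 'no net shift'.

Direction: forward

Q₀ = 8.173 vs Keq = 1.667 ⇒ Q>K, reverse
Step 1:
                    G           M
  init         0.9946       8.041
  Δ             0.679     -0.2263
  eq            1.674       7.815
  solve Keq expr → x = -0.2263; check Q = 1.667
Then add 0.6399 M of G.
Step 2:
                    G           M
  init          2.314       7.815
  Δ           -0.6252      0.2084
  eq            1.688       8.023
  solve Keq expr → x = 0.2084; check Q = 1.667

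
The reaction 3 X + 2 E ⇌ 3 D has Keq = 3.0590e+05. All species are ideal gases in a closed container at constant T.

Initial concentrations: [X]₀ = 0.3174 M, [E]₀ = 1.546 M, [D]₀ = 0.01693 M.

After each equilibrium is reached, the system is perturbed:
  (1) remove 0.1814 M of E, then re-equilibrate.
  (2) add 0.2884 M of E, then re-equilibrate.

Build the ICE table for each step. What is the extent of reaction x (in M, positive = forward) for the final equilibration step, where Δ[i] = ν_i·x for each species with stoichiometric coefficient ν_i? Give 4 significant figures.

Q₀ = 6.3494e-05 vs Keq = 3.0590e+05 ⇒ Q<K, forward
Step 1:
                    X           E           D
  I            0.3174       1.546     0.01693
  C           -0.3134     -0.2089      0.3134
  E          0.004039       1.337      0.3303
  solve Keq expr → x = 0.1045; check Q = 3.0590e+05
Then remove 0.1814 M of E.
Step 2:
                    X           E           D
  I          0.004039       1.156      0.3303
  C        4.0612e-04  2.7075e-04 -4.0612e-04
  E          0.004445       1.156      0.3299
  solve Keq expr → x = -1.3537e-04; check Q = 3.0590e+05
Then add 0.2884 M of E.
Step 3:
                    X           E           D
  I          0.004445       1.444      0.3299
  C       -6.0562e-04 -4.0375e-04  6.0562e-04
  E          0.003839       1.444      0.3305
  solve Keq expr → x = 2.0187e-04; check Q = 3.0590e+05

x = 2.0187e-04 M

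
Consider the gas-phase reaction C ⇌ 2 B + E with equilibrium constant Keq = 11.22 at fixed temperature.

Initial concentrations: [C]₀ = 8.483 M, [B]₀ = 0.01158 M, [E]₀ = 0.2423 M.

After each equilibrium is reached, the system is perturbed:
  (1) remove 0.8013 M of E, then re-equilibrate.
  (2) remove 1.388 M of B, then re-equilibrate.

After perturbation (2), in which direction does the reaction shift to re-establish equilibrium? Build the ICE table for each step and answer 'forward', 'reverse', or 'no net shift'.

Direction: forward

Q₀ = 3.8302e-06 vs Keq = 11.22 ⇒ Q<K, forward
Step 1:
                  C         B         E
  Initial     8.483   0.01158    0.2423
  Change     -2.481     4.962     2.481
  Equil       6.002     4.973     2.723
  solve Keq expr → x = 2.481; check Q = 11.22
Then remove 0.8013 M of E.
Step 2:
                  C         B         E
  Initial     6.002     4.973     1.922
  Change    -0.2442    0.4884    0.2442
  Equil       5.758     5.461     2.166
  solve Keq expr → x = 0.2442; check Q = 11.22
Then remove 1.388 M of B.
Step 3:
                  C         B         E
  Initial     5.758     4.073     2.166
  Change    -0.3902    0.7805    0.3902
  Equil       5.368     4.854     2.556
  solve Keq expr → x = 0.3902; check Q = 11.22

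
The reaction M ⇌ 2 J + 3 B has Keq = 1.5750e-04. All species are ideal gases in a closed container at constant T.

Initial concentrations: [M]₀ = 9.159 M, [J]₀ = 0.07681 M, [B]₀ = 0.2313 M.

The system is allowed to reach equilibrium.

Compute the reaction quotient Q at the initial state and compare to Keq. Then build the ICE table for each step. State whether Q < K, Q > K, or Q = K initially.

Q₀ = 7.9710e-06 vs Keq = 1.5750e-04 ⇒ Q<K, forward
Step 1:
                  M         J         B
  I           9.159   0.07681    0.2313
  C          -0.046     0.092     0.138
  E           9.113    0.1688    0.3693
  solve Keq expr → x = 0.046; check Q = 1.5750e-04

Q₀ = 7.9710e-06; Q < K (proceeds forward)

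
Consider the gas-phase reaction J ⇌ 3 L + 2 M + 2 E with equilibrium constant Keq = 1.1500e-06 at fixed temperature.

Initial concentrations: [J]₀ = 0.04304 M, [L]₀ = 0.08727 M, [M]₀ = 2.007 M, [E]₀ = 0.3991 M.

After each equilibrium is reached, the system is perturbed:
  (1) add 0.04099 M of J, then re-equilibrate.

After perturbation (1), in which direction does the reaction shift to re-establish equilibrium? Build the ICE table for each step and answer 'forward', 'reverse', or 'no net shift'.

Direction: forward

Q₀ = 0.009908 vs Keq = 1.1500e-06 ⇒ Q>K, reverse
Step 1:
                    J           L           M           E
  init        0.04304     0.08727       2.007      0.3991
  Δ           0.02721    -0.08164    -0.05443    -0.05443
  eq          0.07025    0.005629       1.953      0.3447
  solve Keq expr → x = -0.02721; check Q = 1.1500e-06
Then add 0.04099 M of J.
Step 2:
                    J           L           M           E
  init         0.1112    0.005629       1.953      0.3447
  Δ       -3.0562e-04  9.1686e-04  6.1124e-04  6.1124e-04
  eq           0.1109    0.006546       1.953      0.3453
  solve Keq expr → x = 3.0562e-04; check Q = 1.1500e-06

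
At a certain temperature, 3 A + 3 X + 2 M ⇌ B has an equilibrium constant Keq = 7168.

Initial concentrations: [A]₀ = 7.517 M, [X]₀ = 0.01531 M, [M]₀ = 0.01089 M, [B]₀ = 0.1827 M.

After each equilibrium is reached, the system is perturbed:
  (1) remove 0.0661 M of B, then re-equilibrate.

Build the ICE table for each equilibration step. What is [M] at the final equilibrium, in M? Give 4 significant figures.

Q₀ = 1.0107e+06 vs Keq = 7168 ⇒ Q>K, reverse
Step 1:
                  A         X         M         B
  I           7.517   0.01531   0.01089    0.1827
  C         0.02606   0.02606   0.01737 -0.008687
  E           7.543   0.04137   0.02826     0.174
  solve Keq expr → x = -0.008687; check Q = 7168
Then remove 0.0661 M of B.
Step 2:
                  A         X         M         B
  I           7.543   0.04137   0.02826    0.1079
  C       -0.003709 -0.003709 -0.002473  0.001236
  E           7.539   0.03766   0.02579    0.1091
  solve Keq expr → x = 0.001236; check Q = 7168

[M]_eq = 0.02579 M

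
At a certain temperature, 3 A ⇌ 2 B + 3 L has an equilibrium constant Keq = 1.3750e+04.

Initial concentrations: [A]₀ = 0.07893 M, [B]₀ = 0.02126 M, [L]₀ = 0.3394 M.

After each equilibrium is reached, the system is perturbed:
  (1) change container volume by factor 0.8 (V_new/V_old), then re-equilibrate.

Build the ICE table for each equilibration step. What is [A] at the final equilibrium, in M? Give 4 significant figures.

Q₀ = 0.03594 vs Keq = 1.3750e+04 ⇒ Q<K, forward
Step 1:
                  A         B         L
  Initial   0.07893   0.02126    0.3394
  Change   -0.07593   0.05062   0.07593
  Equil    0.002997   0.07188    0.4153
  solve Keq expr → x = 0.02531; check Q = 1.3750e+04
Then change container volume by factor 0.8 (V_new/V_old).
Step 2:
                  A         B         L
  Initial  0.003746   0.08985    0.5192
  Change  5.8349e-04 -3.8899e-04 -5.8349e-04
  Equil     0.00433   0.08946    0.5186
  solve Keq expr → x = -1.9450e-04; check Q = 1.3750e+04

[A]_eq = 0.00433 M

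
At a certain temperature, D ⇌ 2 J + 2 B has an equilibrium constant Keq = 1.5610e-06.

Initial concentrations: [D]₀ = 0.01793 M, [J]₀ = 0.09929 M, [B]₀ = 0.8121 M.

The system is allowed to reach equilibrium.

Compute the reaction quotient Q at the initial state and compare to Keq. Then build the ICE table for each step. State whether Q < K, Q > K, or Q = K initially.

Q₀ = 0.3626 vs Keq = 1.5610e-06 ⇒ Q>K, reverse
Step 1:
                  D         J         B
  I         0.01793   0.09929    0.8121
  C         0.04942  -0.09884  -0.09884
  E         0.06735 4.5458e-04    0.7133
  solve Keq expr → x = -0.04942; check Q = 1.5610e-06

Q₀ = 0.3626; Q > K (proceeds reverse)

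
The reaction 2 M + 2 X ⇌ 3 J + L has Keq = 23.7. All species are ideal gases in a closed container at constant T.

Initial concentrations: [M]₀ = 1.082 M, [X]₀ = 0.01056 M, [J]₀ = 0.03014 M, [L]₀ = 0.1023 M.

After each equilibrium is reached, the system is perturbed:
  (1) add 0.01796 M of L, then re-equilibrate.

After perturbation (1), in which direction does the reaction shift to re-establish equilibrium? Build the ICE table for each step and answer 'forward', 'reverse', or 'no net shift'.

Direction: reverse

Q₀ = 0.02145 vs Keq = 23.7 ⇒ Q<K, forward
Step 1:
                   M          X          J          L
  init         1.082    0.01056    0.03014     0.1023
  Δ        -0.009959  -0.009959    0.01494    0.00498
  eq           1.072 6.0067e-04    0.04508     0.1073
  solve Keq expr → x = 0.00498; check Q = 23.7
Then add 0.01796 M of L.
Step 2:
                   M          X          J          L
  init         1.072 6.0067e-04    0.04508     0.1252
  Δ       4.6733e-05 4.6733e-05 -7.0100e-05 -2.3367e-05
  eq           1.072 6.4740e-04    0.04501     0.1252
  solve Keq expr → x = -2.3367e-05; check Q = 23.7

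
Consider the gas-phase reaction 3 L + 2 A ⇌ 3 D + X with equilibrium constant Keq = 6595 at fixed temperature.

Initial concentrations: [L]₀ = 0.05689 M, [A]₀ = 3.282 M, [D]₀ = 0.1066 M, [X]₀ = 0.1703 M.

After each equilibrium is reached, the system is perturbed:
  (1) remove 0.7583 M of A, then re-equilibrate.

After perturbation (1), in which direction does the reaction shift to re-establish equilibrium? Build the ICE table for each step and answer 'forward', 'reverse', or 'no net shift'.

Direction: reverse

Q₀ = 0.104 vs Keq = 6595 ⇒ Q<K, forward
Step 1:
                  L         A         D         X
  Initial   0.05689     3.282    0.1066    0.1703
  Change   -0.05464  -0.03643   0.05464   0.01821
  Equil    0.002249     3.246    0.1612    0.1885
  solve Keq expr → x = 0.01821; check Q = 6595
Then remove 0.7583 M of A.
Step 2:
                  L         A         D         X
  Initial  0.002249     2.487    0.1612    0.1885
  Change  4.2854e-04 2.8569e-04 -4.2854e-04 -1.4285e-04
  Equil    0.002678     2.488    0.1608    0.1884
  solve Keq expr → x = -1.4285e-04; check Q = 6595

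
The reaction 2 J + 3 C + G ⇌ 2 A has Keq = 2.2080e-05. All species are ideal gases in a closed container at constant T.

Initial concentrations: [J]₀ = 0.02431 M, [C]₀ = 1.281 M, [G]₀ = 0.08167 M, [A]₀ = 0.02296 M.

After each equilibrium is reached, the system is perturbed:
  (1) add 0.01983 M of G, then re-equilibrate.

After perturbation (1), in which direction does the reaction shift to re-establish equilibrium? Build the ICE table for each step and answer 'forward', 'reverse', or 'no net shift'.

Q₀ = 5.196 vs Keq = 2.2080e-05 ⇒ Q>K, reverse
Step 1:
                  J         C         G         A
  I         0.02431     1.281   0.08167   0.02296
  C         0.02286   0.03429   0.01143  -0.02286
  E         0.04717     1.315    0.0931 1.0201e-04
  solve Keq expr → x = -0.01143; check Q = 2.2080e-05
Then add 0.01983 M of G.
Step 2:
                  J         C         G         A
  I         0.04717     1.315    0.1129 1.0201e-04
  C       -1.0311e-05 -1.5467e-05 -5.1555e-06 1.0311e-05
  E         0.04716     1.315    0.1129 1.1232e-04
  solve Keq expr → x = 5.1555e-06; check Q = 2.2080e-05

Direction: forward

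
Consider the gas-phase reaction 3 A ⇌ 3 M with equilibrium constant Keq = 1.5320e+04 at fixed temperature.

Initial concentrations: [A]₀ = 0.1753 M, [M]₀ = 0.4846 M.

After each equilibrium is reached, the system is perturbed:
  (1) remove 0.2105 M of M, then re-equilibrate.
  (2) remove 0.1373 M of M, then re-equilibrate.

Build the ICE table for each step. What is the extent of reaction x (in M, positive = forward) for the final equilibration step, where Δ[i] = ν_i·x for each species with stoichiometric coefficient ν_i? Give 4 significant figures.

Q₀ = 21.13 vs Keq = 1.5320e+04 ⇒ Q<K, forward
Step 1:
                  A         M
  Initial    0.1753    0.4846
  Change    -0.1498    0.1498
  Equil     0.02554    0.6344
  solve Keq expr → x = 0.04992; check Q = 1.5320e+04
Then remove 0.2105 M of M.
Step 2:
                  A         M
  Initial   0.02554    0.4239
  Change  -0.008147  0.008147
  Equil     0.01739     0.432
  solve Keq expr → x = 0.002716; check Q = 1.5320e+04
Then remove 0.1373 M of M.
Step 3:
                  A         M
  Initial   0.01739    0.2947
  Change  -0.005314  0.005314
  Equil     0.01208       0.3
  solve Keq expr → x = 0.001771; check Q = 1.5320e+04

x = 0.001771 M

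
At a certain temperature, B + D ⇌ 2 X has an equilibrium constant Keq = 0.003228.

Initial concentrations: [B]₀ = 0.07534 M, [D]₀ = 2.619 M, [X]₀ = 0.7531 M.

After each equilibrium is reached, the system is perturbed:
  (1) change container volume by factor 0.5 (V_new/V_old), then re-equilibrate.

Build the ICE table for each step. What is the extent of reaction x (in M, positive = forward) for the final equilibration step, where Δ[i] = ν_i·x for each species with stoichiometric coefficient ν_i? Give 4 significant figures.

x = 0 M

Q₀ = 2.874 vs Keq = 0.003228 ⇒ Q>K, reverse
Step 1:
                  B         D         X
  I         0.07534     2.619    0.7531
  C          0.3448    0.3448   -0.6897
  E          0.4202     2.964    0.0634
  solve Keq expr → x = -0.3448; check Q = 0.003228
Then change container volume by factor 0.5 (V_new/V_old).
Step 2:
                  B         D         X
  I          0.8404     5.928    0.1268
  C               0         0         0
  E          0.8404     5.928    0.1268
  solve Keq expr → x = 0; check Q = 0.003228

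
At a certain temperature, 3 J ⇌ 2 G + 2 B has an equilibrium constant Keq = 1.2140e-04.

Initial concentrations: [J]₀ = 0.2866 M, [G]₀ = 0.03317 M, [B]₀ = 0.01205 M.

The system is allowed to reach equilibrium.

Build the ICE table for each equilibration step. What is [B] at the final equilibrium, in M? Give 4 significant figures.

Q₀ = 6.7864e-06 vs Keq = 1.2140e-04 ⇒ Q<K, forward
Step 1:
                   J          G          B
  init        0.2866    0.03317    0.01205
  Δ          -0.0257    0.01714    0.01714
  eq          0.2609    0.05031    0.02919
  solve Keq expr → x = 0.008568; check Q = 1.2140e-04

[B]_eq = 0.02919 M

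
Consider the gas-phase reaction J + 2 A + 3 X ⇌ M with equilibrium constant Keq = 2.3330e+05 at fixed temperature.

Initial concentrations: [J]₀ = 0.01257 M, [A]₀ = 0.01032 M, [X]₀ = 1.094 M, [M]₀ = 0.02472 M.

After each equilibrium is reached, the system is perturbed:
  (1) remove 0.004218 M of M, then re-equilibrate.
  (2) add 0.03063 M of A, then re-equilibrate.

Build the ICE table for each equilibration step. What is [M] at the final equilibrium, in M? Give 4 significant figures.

[M]_eq = 0.03265 M

Q₀ = 1.4103e+04 vs Keq = 2.3330e+05 ⇒ Q<K, forward
Step 1:
                  J         A         X         M
  init      0.01257   0.01032     1.094   0.02472
  Δ       -0.003536 -0.007073  -0.01061  0.003536
  eq       0.009034  0.003247     1.083   0.02826
  solve Keq expr → x = 0.003536; check Q = 2.3330e+05
Then remove 0.004218 M of M.
Step 2:
                  J         A         X         M
  init     0.009034  0.003247     1.083   0.02404
  Δ       -1.1244e-04 -2.2488e-04 -3.3732e-04 1.1244e-04
  eq       0.008921  0.003022     1.083   0.02415
  solve Keq expr → x = 1.1244e-04; check Q = 2.3330e+05
Then add 0.03063 M of A.
Step 3:
                  J         A         X         M
  init     0.008921   0.03365     1.083   0.02415
  Δ       -0.008495  -0.01699  -0.02548  0.008495
  eq      4.2611e-04   0.01666     1.058   0.03265
  solve Keq expr → x = 0.008495; check Q = 2.3330e+05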